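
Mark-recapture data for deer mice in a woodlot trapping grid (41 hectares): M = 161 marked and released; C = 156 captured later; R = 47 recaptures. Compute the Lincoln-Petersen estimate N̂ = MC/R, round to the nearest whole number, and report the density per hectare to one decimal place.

density ≈ 13.0 deer mice per hectare

N̂ = 161·156/47 = 25116/47 ≈ 534.4 → 534
Density = N̂ / area = 534 / 41 ≈ 13.02 → 13.0 per hectare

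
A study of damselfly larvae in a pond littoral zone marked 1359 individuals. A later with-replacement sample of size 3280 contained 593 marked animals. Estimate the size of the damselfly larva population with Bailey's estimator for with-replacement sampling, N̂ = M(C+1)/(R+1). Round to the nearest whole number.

N ≈ 7507

N̂ = 1359·(3280+1)/(593+1) = 1359·3281/594 = 4458879/594 ≈ 7506.5 → 7507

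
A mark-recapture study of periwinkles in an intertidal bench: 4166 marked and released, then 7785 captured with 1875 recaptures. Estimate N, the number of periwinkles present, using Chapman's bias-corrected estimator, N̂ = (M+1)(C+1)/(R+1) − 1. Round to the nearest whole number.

N̂ = (4166+1)(7785+1)/(1875+1) − 1 = 4167·7786/1876 − 1
= 32444262/1876 − 1 ≈ 17294.4 − 1 ≈ 17293.4 → 17293

N ≈ 17,293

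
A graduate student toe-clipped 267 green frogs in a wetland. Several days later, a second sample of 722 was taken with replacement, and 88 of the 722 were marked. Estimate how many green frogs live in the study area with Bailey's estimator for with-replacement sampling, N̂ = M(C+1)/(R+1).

N̂ = 267·(722+1)/(88+1) = 267·723/89 = 193041/89 = 2169

N = 2169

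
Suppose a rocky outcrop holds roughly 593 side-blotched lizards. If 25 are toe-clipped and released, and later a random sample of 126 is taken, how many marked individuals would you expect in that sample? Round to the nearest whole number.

expected recaptures ≈ 5

The marked fraction of the population is 25/593, so in a sample of 126 expect C·(M/N) marked.
E[R] = 25 × 126 / 593 = 3150 / 593 ≈ 5.3 → 5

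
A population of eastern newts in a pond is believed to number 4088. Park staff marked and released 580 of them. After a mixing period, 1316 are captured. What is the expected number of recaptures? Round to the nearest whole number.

Expected recaptures E[R] = M·C / N.
E[R] = 580 × 1316 / 4088 = 763280 / 4088 ≈ 186.7 → 187

expected recaptures ≈ 187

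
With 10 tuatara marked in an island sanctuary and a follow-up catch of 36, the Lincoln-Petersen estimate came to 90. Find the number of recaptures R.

From N = M·C/R: R = M·C / N = 10·36 / 90 = 360 / 90 = 4.

R = 4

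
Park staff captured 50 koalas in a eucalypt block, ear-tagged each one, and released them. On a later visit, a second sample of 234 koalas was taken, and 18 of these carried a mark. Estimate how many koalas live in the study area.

The marked fraction in the recapture sample should equal the marked fraction in the population: 18/234 = 50/N.
N = (50 × 234) / 18 = 11700 / 18 = 650

N = 650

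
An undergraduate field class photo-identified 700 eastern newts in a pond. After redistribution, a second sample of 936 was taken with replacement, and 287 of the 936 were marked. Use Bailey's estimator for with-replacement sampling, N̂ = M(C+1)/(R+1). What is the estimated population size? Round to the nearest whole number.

N ≈ 2277

N̂ = 700·(936+1)/(287+1) = 700·937/288 = 655900/288 ≈ 2277.4 → 2277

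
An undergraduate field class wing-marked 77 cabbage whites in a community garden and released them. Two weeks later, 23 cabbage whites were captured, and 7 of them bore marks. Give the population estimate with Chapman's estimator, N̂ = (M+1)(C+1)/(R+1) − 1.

N = 233

N̂ = (77+1)(23+1)/(7+1) − 1 = 78·24/8 − 1
= 1872/8 − 1 = 234 − 1 = 233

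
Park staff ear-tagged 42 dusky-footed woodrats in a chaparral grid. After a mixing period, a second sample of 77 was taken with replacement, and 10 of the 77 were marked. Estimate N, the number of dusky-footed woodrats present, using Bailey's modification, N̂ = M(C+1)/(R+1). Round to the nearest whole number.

N̂ = 42·(77+1)/(10+1) = 42·78/11 = 3276/11 ≈ 297.8 → 298

N ≈ 298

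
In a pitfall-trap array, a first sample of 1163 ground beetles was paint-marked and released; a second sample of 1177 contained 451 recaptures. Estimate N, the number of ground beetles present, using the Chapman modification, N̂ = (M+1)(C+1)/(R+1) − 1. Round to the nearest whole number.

N ≈ 3033

N̂ = (1163+1)(1177+1)/(451+1) − 1 = 1164·1178/452 − 1
= 1371192/452 − 1 ≈ 3033.6 − 1 ≈ 3032.6 → 3033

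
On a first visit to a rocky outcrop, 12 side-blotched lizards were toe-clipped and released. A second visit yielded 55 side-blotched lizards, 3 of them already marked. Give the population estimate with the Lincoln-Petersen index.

N = 220

Lincoln-Petersen assumes M/N = R/C, so N = M·C / R.
N = (12 × 55) / 3 = 660 / 3 = 220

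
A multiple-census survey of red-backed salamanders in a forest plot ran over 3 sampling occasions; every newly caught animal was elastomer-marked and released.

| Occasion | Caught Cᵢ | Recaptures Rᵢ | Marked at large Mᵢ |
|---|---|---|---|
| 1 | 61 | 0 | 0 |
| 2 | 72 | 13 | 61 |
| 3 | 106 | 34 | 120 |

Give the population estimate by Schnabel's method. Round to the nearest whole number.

Σ MᵢCᵢ = 0·61 + 61·72 + 120·106 = 0 + 4392 + 12720 = 17112
Σ Rᵢ = 0 + 13 + 34 = 47
N̂ = 17112 / 47 ≈ 364.1 → 364

N ≈ 364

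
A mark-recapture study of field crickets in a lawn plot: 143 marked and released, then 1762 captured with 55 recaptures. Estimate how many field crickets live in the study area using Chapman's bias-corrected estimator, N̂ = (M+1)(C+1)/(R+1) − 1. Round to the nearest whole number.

N ≈ 4532

N̂ = (143+1)(1762+1)/(55+1) − 1 = 144·1763/56 − 1
= 253872/56 − 1 ≈ 4533.4 − 1 ≈ 4532.4 → 4532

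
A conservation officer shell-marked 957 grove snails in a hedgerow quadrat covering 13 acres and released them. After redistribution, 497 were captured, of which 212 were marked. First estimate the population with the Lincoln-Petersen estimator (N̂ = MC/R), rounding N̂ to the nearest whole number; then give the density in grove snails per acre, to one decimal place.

N̂ = 957·497/212 = 475629/212 ≈ 2243.5 → 2244
Density = N̂ / area = 2244 / 13 ≈ 172.62 → 172.6 per acre

density ≈ 172.6 grove snails per acre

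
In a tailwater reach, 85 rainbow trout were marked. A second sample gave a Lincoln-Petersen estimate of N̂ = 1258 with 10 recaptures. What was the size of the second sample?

C = 148

From N = M·C/R: C = N·R / M = 1258·10 / 85 = 12580 / 85 = 148.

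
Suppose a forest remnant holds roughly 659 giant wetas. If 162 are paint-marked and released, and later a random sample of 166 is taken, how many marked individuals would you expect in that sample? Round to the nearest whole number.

Expected recaptures E[R] = M·C / N.
E[R] = 162 × 166 / 659 = 26892 / 659 ≈ 40.8 → 41

expected recaptures ≈ 41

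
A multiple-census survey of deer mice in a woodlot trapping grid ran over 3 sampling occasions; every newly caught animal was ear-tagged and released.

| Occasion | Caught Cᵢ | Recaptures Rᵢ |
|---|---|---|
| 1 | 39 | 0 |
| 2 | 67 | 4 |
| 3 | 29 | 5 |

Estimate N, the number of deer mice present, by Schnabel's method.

Marked at large before each occasion: Mᵢ = Σⱼ<ᵢ (Cⱼ − Rⱼ) → M1=0, M2=39, M3=102
Σ MᵢCᵢ = 0·39 + 39·67 + 102·29 = 0 + 2613 + 2958 = 5571
Σ Rᵢ = 0 + 4 + 5 = 9
N̂ = 5571 / 9 = 619

N = 619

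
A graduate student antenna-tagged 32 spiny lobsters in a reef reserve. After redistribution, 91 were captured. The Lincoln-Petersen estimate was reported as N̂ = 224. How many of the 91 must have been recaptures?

From N = M·C/R: R = M·C / N = 32·91 / 224 = 2912 / 224 = 13.

R = 13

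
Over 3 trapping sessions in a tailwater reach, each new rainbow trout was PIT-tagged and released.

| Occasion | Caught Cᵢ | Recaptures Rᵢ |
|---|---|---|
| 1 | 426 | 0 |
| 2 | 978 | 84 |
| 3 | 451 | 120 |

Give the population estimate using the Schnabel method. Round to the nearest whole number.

Marked at large before each occasion: Mᵢ = Σⱼ<ᵢ (Cⱼ − Rⱼ) → M1=0, M2=426, M3=1320
Σ MᵢCᵢ = 0·426 + 426·978 + 1320·451 = 0 + 416628 + 595320 = 1011948
Σ Rᵢ = 0 + 84 + 120 = 204
N̂ = 1011948 / 204 ≈ 4960.5 → 4961

N ≈ 4961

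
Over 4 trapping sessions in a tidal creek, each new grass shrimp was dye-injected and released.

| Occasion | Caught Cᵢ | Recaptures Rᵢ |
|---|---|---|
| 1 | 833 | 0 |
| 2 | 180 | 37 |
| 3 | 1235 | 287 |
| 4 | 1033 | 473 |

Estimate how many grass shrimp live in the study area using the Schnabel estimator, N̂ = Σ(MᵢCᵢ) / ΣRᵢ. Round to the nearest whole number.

Marked at large before each occasion: Mᵢ = Σⱼ<ᵢ (Cⱼ − Rⱼ) → M1=0, M2=833, M3=976, M4=1924
Σ MᵢCᵢ = 0·833 + 833·180 + 976·1235 + 1924·1033 = 0 + 149940 + 1205360 + 1987492 = 3342792
Σ Rᵢ = 0 + 37 + 287 + 473 = 797
N̂ = 3342792 / 797 ≈ 4194.2 → 4194

N ≈ 4194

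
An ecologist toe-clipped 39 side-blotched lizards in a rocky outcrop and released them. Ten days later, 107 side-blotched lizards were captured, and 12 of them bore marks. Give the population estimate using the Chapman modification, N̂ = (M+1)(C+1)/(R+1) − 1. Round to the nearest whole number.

N ≈ 331

N̂ = (39+1)(107+1)/(12+1) − 1 = 40·108/13 − 1
= 4320/13 − 1 ≈ 332.3 − 1 ≈ 331.3 → 331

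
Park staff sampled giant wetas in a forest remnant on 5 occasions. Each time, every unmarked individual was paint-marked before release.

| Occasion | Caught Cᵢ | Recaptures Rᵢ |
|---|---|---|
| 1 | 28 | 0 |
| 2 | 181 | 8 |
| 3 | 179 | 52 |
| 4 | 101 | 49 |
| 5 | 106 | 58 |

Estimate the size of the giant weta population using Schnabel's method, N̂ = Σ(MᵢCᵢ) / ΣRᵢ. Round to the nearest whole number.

Marked at large before each occasion: Mᵢ = Σⱼ<ᵢ (Cⱼ − Rⱼ) → M1=0, M2=28, M3=201, M4=328, M5=380
Σ MᵢCᵢ = 0·28 + 28·181 + 201·179 + 328·101 + 380·106 = 0 + 5068 + 35979 + 33128 + 40280 = 114455
Σ Rᵢ = 0 + 8 + 52 + 49 + 58 = 167
N̂ = 114455 / 167 ≈ 685.4 → 685

N ≈ 685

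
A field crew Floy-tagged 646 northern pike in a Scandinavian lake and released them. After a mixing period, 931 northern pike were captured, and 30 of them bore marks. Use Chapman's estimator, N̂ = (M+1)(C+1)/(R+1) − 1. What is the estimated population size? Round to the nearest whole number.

N ≈ 19,451

N̂ = (646+1)(931+1)/(30+1) − 1 = 647·932/31 − 1
= 603004/31 − 1 ≈ 19451.7 − 1 ≈ 19450.7 → 19451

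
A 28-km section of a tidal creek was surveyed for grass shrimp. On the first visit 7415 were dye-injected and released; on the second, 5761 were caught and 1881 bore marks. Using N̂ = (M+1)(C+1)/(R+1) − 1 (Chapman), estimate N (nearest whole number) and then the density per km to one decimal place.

N̂ = 7416·5762/1882 − 1 = 42730992/1882 − 1 ≈ 22704.1 → 22704
Density = N̂ / area = 22704 / 28 ≈ 810.86 → 810.9 per km

density ≈ 810.9 grass shrimp per km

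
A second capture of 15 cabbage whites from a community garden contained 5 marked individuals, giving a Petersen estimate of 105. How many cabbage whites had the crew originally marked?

M = 35

From N = M·C/R: M = N·R / C = 105·5 / 15 = 525 / 15 = 35.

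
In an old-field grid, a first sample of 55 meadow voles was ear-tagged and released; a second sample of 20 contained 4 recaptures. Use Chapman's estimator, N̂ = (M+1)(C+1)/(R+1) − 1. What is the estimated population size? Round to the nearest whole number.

N̂ = (55+1)(20+1)/(4+1) − 1 = 56·21/5 − 1
= 1176/5 − 1 ≈ 235.2 − 1 ≈ 234.2 → 234

N ≈ 234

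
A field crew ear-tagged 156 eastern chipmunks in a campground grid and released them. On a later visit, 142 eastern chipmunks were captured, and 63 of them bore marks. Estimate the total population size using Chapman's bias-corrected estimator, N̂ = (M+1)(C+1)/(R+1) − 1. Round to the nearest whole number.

N̂ = (156+1)(142+1)/(63+1) − 1 = 157·143/64 − 1
= 22451/64 − 1 ≈ 350.8 − 1 ≈ 349.8 → 350

N ≈ 350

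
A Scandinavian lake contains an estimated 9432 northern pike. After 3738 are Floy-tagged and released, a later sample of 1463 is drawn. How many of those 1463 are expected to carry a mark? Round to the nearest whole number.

The marked fraction of the population is 3738/9432, so in a sample of 1463 expect C·(M/N) marked.
E[R] = 3738 × 1463 / 9432 = 5468694 / 9432 ≈ 579.8 → 580

expected recaptures ≈ 580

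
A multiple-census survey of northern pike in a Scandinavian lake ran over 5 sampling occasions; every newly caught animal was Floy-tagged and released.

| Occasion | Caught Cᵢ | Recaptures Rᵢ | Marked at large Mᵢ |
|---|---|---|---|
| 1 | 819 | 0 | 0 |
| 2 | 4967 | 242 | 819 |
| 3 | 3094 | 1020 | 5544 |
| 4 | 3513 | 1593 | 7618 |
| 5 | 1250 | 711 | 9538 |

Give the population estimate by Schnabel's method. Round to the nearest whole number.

N ≈ 16,799

Σ MᵢCᵢ = 0·819 + 819·4967 + 5544·3094 + 7618·3513 + 9538·1250 = 0 + 4067973 + 17153136 + 26762034 + 11922500 = 59905643
Σ Rᵢ = 0 + 242 + 1020 + 1593 + 711 = 3566
N̂ = 59905643 / 3566 ≈ 16799.1 → 16799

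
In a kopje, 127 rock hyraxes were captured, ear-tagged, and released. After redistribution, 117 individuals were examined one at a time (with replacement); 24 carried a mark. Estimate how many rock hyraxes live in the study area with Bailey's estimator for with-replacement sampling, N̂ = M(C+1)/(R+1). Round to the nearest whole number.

N̂ = 127·(117+1)/(24+1) = 127·118/25 = 14986/25 ≈ 599.4 → 599

N ≈ 599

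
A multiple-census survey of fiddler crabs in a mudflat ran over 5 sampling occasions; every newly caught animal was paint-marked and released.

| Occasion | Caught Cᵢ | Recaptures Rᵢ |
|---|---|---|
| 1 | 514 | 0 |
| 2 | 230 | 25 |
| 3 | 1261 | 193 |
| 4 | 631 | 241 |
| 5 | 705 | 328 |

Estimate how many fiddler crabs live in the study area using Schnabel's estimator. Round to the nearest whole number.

N ≈ 4685

Marked at large before each occasion: Mᵢ = Σⱼ<ᵢ (Cⱼ − Rⱼ) → M1=0, M2=514, M3=719, M4=1787, M5=2177
Σ MᵢCᵢ = 0·514 + 514·230 + 719·1261 + 1787·631 + 2177·705 = 0 + 118220 + 906659 + 1127597 + 1534785 = 3687261
Σ Rᵢ = 0 + 25 + 193 + 241 + 328 = 787
N̂ = 3687261 / 787 ≈ 4685.2 → 4685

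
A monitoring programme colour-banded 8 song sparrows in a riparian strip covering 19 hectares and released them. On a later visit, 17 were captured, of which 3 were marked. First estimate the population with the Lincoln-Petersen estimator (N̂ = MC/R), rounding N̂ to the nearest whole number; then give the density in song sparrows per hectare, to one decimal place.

density ≈ 2.4 song sparrows per hectare

N̂ = 8·17/3 = 136/3 ≈ 45.3 → 45
Density = N̂ / area = 45 / 19 ≈ 2.37 → 2.4 per hectare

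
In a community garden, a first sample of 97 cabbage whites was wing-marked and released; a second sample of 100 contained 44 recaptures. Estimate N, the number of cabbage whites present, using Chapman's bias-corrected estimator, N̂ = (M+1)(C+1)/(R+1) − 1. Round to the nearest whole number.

N ≈ 219

N̂ = (97+1)(100+1)/(44+1) − 1 = 98·101/45 − 1
= 9898/45 − 1 ≈ 220.0 − 1 ≈ 219.0 → 219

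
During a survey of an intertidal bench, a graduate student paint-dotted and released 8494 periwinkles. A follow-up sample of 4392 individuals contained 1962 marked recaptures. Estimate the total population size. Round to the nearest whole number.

The marked fraction in the recapture sample should equal the marked fraction in the population: 1962/4392 = 8494/N.
N = (8494 × 4392) / 1962 = 37305648 / 1962 ≈ 19014.1 → 19014

N ≈ 19,014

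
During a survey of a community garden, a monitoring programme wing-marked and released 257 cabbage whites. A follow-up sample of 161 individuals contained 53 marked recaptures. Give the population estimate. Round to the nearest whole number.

N ≈ 781

N = (257 × 161) / 53 = 41377 / 53 ≈ 780.7 → 781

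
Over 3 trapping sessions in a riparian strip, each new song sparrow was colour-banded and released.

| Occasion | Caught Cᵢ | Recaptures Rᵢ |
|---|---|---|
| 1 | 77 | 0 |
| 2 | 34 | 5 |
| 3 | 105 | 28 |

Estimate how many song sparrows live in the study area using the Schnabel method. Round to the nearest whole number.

Marked at large before each occasion: Mᵢ = Σⱼ<ᵢ (Cⱼ − Rⱼ) → M1=0, M2=77, M3=106
Σ MᵢCᵢ = 0·77 + 77·34 + 106·105 = 0 + 2618 + 11130 = 13748
Σ Rᵢ = 0 + 5 + 28 = 33
N̂ = 13748 / 33 ≈ 416.6 → 417

N ≈ 417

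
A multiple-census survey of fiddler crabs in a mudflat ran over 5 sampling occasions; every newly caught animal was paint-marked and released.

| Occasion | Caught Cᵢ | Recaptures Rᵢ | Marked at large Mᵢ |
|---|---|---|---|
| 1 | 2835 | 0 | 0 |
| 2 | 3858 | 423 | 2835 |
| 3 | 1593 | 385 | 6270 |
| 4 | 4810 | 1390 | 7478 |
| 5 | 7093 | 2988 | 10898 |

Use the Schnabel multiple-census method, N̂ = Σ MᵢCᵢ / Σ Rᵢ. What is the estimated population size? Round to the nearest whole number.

N ≈ 25,876

Σ MᵢCᵢ = 0·2835 + 2835·3858 + 6270·1593 + 7478·4810 + 10898·7093 = 0 + 10937430 + 9988110 + 35969180 + 77299514 = 134194234
Σ Rᵢ = 0 + 423 + 385 + 1390 + 2988 = 5186
N̂ = 134194234 / 5186 ≈ 25876.3 → 25876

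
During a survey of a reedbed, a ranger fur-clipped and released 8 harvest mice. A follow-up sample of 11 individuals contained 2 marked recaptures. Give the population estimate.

N = 44

N = (8 × 11) / 2 = 88 / 2 = 44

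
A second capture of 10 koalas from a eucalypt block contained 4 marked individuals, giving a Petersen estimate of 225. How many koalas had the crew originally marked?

M = 90

From N = M·C/R: M = N·R / C = 225·4 / 10 = 900 / 10 = 90.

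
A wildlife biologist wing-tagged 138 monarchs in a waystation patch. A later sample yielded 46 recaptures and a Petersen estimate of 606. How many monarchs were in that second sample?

From N = M·C/R: C = N·R / M = 606·46 / 138 = 27876 / 138 = 202.

C = 202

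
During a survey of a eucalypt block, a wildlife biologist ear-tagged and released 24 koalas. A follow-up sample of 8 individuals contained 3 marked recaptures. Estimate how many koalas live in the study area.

If marked individuals mix randomly, R/C ≈ M/N, giving N ≈ M·C/R.
N = (24 × 8) / 3 = 192 / 3 = 64

N = 64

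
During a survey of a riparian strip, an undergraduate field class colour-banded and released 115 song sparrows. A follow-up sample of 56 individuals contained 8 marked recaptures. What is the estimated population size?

N = 805

If marked individuals mix randomly, R/C ≈ M/N, giving N ≈ M·C/R.
N = (115 × 56) / 8 = 6440 / 8 = 805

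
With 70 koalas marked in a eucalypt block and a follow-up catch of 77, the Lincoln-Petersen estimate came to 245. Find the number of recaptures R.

From N = M·C/R: R = M·C / N = 70·77 / 245 = 5390 / 245 = 22.

R = 22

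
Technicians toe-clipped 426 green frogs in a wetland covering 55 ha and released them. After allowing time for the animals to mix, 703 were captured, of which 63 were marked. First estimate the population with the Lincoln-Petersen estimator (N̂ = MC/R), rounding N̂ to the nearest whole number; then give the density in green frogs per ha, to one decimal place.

density ≈ 86.4 green frogs per ha

N̂ = 426·703/63 = 299478/63 ≈ 4753.6 → 4754
Density = N̂ / area = 4754 / 55 ≈ 86.44 → 86.4 per ha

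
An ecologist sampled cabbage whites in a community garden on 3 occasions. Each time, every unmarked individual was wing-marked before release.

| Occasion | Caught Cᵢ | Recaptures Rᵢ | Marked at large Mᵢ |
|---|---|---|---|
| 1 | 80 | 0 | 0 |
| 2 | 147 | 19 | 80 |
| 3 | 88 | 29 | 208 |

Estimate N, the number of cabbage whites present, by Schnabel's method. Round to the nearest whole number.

N ≈ 626

Σ MᵢCᵢ = 0·80 + 80·147 + 208·88 = 0 + 11760 + 18304 = 30064
Σ Rᵢ = 0 + 19 + 29 = 48
N̂ = 30064 / 48 ≈ 626.3 → 626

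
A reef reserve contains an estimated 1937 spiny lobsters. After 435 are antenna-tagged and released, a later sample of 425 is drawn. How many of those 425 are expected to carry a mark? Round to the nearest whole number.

The marked fraction of the population is 435/1937, so in a sample of 425 expect C·(M/N) marked.
E[R] = 435 × 425 / 1937 = 184875 / 1937 ≈ 95.4 → 95

expected recaptures ≈ 95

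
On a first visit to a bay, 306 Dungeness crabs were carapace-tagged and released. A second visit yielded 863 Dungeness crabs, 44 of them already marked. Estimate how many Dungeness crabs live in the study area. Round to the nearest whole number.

N = (306 × 863) / 44 = 264078 / 44 ≈ 6001.8 → 6002

N ≈ 6002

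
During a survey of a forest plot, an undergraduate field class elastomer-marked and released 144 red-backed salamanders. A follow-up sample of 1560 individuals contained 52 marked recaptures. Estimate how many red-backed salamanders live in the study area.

N = 4320

If marked individuals mix randomly, R/C ≈ M/N, giving N ≈ M·C/R.
N = (144 × 1560) / 52 = 224640 / 52 = 4320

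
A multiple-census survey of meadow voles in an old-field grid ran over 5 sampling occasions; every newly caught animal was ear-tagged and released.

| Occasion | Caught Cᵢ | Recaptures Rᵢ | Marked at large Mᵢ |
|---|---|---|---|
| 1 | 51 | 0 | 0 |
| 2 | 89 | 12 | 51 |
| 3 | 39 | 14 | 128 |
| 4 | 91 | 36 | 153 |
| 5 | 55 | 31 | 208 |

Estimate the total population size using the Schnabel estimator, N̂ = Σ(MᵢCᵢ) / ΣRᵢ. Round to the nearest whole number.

N ≈ 375

Σ MᵢCᵢ = 0·51 + 51·89 + 128·39 + 153·91 + 208·55 = 0 + 4539 + 4992 + 13923 + 11440 = 34894
Σ Rᵢ = 0 + 12 + 14 + 36 + 31 = 93
N̂ = 34894 / 93 ≈ 375.2 → 375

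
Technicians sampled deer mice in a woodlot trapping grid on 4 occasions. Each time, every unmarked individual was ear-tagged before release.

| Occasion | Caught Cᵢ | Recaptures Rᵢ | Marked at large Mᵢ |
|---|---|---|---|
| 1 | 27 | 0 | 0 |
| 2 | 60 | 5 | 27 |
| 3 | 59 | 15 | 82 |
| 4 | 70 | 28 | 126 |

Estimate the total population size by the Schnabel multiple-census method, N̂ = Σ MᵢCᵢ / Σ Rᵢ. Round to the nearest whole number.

N ≈ 318

Σ MᵢCᵢ = 0·27 + 27·60 + 82·59 + 126·70 = 0 + 1620 + 4838 + 8820 = 15278
Σ Rᵢ = 0 + 5 + 15 + 28 = 48
N̂ = 15278 / 48 ≈ 318.3 → 318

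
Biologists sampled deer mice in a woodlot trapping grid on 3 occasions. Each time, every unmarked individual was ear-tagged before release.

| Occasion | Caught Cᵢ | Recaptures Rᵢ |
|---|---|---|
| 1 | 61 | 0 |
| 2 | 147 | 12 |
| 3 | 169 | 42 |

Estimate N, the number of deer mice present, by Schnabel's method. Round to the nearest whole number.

N ≈ 779

Marked at large before each occasion: Mᵢ = Σⱼ<ᵢ (Cⱼ − Rⱼ) → M1=0, M2=61, M3=196
Σ MᵢCᵢ = 0·61 + 61·147 + 196·169 = 0 + 8967 + 33124 = 42091
Σ Rᵢ = 0 + 12 + 42 = 54
N̂ = 42091 / 54 ≈ 779.46 → 779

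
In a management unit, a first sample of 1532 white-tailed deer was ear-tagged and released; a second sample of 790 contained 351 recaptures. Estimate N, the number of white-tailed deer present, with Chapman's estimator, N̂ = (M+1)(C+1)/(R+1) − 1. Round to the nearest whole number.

N̂ = (1532+1)(790+1)/(351+1) − 1 = 1533·791/352 − 1
= 1212603/352 − 1 ≈ 3444.9 − 1 ≈ 3443.9 → 3444

N ≈ 3444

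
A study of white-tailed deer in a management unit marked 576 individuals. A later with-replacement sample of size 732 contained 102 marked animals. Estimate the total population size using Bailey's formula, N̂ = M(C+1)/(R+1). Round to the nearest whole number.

N̂ = 576·(732+1)/(102+1) = 576·733/103 = 422208/103 ≈ 4099.1 → 4099

N ≈ 4099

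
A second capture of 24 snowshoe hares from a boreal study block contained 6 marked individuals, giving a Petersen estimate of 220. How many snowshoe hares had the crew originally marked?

From N = M·C/R: M = N·R / C = 220·6 / 24 = 1320 / 24 = 55.

M = 55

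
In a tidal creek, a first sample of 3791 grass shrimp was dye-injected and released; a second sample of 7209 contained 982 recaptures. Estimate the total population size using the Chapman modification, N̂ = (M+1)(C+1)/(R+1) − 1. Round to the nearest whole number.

N ≈ 27,812

N̂ = (3791+1)(7209+1)/(982+1) − 1 = 3792·7210/983 − 1
= 27340320/983 − 1 ≈ 27813.1 − 1 ≈ 27812.1 → 27812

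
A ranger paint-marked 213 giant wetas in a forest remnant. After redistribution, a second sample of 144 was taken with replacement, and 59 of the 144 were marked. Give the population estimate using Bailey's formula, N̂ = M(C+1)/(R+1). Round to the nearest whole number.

N ≈ 515

N̂ = 213·(144+1)/(59+1) = 213·145/60 = 30885/60 ≈ 514.8 → 515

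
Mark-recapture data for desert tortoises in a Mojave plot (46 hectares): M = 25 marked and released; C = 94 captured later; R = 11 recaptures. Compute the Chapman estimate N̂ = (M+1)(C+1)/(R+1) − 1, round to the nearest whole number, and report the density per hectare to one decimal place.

N̂ = 26·95/12 − 1 = 2470/12 − 1 ≈ 204.8 → 205
Density = N̂ / area = 205 / 46 ≈ 4.46 → 4.5 per hectare

density ≈ 4.5 desert tortoises per hectare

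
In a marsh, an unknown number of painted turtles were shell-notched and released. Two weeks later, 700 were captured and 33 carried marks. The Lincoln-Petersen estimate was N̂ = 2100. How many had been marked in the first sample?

M = 99

From N = M·C/R: M = N·R / C = 2100·33 / 700 = 69300 / 700 = 99.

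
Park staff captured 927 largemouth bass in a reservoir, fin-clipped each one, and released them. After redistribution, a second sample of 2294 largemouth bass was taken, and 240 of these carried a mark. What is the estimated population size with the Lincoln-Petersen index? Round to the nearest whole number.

Lincoln-Petersen assumes M/N = R/C, so N = M·C / R.
N = (927 × 2294) / 240 = 2126538 / 240 ≈ 8860.6 → 8861

N ≈ 8861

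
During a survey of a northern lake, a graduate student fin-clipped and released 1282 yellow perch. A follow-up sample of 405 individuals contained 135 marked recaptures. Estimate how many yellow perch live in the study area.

N = (1282 × 405) / 135 = 519210 / 135 = 3846

N = 3846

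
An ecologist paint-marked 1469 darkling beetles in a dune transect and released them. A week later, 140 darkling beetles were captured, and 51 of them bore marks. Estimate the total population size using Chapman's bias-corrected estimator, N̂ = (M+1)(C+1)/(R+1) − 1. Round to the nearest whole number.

N̂ = (1469+1)(140+1)/(51+1) − 1 = 1470·141/52 − 1
= 207270/52 − 1 ≈ 3986.0 − 1 ≈ 3985.0 → 3985

N ≈ 3985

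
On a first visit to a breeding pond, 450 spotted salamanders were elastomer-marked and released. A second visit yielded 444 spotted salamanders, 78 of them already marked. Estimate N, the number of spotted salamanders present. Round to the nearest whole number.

N ≈ 2562

If marked individuals mix randomly, R/C ≈ M/N, giving N ≈ M·C/R.
N = (450 × 444) / 78 = 199800 / 78 ≈ 2561.5 → 2562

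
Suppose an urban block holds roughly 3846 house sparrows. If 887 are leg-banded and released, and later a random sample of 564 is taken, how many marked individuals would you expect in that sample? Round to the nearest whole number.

The marked fraction of the population is 887/3846, so in a sample of 564 expect C·(M/N) marked.
E[R] = 887 × 564 / 3846 = 500268 / 3846 ≈ 130.1 → 130

expected recaptures ≈ 130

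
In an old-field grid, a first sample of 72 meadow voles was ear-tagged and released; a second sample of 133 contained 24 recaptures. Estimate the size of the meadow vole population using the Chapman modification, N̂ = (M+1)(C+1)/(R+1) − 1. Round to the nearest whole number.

N̂ = (72+1)(133+1)/(24+1) − 1 = 73·134/25 − 1
= 9782/25 − 1 ≈ 391.3 − 1 ≈ 390.3 → 390

N ≈ 390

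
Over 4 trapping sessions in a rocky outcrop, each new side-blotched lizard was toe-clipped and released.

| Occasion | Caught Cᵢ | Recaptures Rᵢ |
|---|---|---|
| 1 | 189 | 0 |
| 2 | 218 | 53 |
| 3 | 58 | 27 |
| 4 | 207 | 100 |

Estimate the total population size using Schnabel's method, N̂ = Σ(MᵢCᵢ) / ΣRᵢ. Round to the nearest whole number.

Marked at large before each occasion: Mᵢ = Σⱼ<ᵢ (Cⱼ − Rⱼ) → M1=0, M2=189, M3=354, M4=385
Σ MᵢCᵢ = 0·189 + 189·218 + 354·58 + 385·207 = 0 + 41202 + 20532 + 79695 = 141429
Σ Rᵢ = 0 + 53 + 27 + 100 = 180
N̂ = 141429 / 180 ≈ 785.7 → 786

N ≈ 786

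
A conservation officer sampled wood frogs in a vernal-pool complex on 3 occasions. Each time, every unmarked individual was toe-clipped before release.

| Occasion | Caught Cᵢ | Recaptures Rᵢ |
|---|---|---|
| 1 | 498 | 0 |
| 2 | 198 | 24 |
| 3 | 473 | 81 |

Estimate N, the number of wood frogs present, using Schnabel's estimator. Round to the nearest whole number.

N ≈ 3966

Marked at large before each occasion: Mᵢ = Σⱼ<ᵢ (Cⱼ − Rⱼ) → M1=0, M2=498, M3=672
Σ MᵢCᵢ = 0·498 + 498·198 + 672·473 = 0 + 98604 + 317856 = 416460
Σ Rᵢ = 0 + 24 + 81 = 105
N̂ = 416460 / 105 ≈ 3966.3 → 3966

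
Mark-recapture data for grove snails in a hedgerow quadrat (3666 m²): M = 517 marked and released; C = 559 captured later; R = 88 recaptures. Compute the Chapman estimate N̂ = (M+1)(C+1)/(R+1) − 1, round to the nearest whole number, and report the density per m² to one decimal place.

N̂ = 518·560/89 − 1 = 290080/89 − 1 ≈ 3258.3 → 3258
Density = N̂ / area = 3258 / 3666 ≈ 0.89 → 0.9 per m²

density ≈ 0.9 grove snails per m²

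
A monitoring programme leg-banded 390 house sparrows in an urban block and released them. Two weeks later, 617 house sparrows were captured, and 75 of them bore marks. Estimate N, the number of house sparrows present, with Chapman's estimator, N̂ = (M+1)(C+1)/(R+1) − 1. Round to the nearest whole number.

N ≈ 3178

N̂ = (390+1)(617+1)/(75+1) − 1 = 391·618/76 − 1
= 241638/76 − 1 ≈ 3179.4 − 1 ≈ 3178.4 → 3178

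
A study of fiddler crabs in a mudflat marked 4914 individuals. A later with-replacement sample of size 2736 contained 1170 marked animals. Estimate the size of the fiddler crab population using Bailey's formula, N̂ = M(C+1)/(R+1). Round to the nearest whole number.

N ≈ 11,486

N̂ = 4914·(2736+1)/(1170+1) = 4914·2737/1171 = 13449618/1171 ≈ 11485.6 → 11486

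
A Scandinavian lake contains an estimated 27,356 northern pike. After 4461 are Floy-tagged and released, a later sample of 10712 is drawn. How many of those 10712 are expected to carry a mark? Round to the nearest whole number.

The marked fraction of the population is 4461/27356, so in a sample of 10712 expect C·(M/N) marked.
E[R] = 4461 × 10712 / 27356 = 47786232 / 27356 ≈ 1746.8 → 1747

expected recaptures ≈ 1747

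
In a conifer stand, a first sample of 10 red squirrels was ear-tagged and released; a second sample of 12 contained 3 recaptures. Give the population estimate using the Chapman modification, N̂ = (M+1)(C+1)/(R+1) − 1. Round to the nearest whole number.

N̂ = (10+1)(12+1)/(3+1) − 1 = 11·13/4 − 1
= 143/4 − 1 ≈ 35.8 − 1 ≈ 34.8 → 35

N ≈ 35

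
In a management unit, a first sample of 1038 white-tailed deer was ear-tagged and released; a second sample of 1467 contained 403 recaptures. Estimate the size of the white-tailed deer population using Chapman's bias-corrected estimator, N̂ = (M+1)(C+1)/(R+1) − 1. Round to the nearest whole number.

N̂ = (1038+1)(1467+1)/(403+1) − 1 = 1039·1468/404 − 1
= 1525252/404 − 1 ≈ 3775.4 − 1 ≈ 3774.4 → 3774

N ≈ 3774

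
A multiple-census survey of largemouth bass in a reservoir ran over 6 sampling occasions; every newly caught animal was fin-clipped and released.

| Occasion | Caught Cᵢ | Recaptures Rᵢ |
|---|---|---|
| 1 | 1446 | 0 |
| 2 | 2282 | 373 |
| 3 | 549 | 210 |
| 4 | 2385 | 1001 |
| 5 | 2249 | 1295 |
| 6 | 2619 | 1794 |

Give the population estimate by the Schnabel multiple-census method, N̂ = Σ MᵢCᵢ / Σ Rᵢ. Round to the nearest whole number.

N ≈ 8810

Marked at large before each occasion: Mᵢ = Σⱼ<ᵢ (Cⱼ − Rⱼ) → M1=0, M2=1446, M3=3355, M4=3694, M5=5078, M6=6032
Σ MᵢCᵢ = 0·1446 + 1446·2282 + 3355·549 + 3694·2385 + 5078·2249 + 6032·2619 = 0 + 3299772 + 1841895 + 8810190 + 11420422 + 15797808 = 41170087
Σ Rᵢ = 0 + 373 + 210 + 1001 + 1295 + 1794 = 4673
N̂ = 41170087 / 4673 ≈ 8810.2 → 8810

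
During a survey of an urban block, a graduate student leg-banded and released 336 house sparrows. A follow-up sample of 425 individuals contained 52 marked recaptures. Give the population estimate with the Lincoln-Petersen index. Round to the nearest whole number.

N ≈ 2746

N = (336 × 425) / 52 = 142800 / 52 ≈ 2746.2 → 2746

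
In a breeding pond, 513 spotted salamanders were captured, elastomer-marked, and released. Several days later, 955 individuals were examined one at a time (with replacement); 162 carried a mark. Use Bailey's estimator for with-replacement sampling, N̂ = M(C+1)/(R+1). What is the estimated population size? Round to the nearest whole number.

N̂ = 513·(955+1)/(162+1) = 513·956/163 = 490428/163 ≈ 3008.8 → 3009

N ≈ 3009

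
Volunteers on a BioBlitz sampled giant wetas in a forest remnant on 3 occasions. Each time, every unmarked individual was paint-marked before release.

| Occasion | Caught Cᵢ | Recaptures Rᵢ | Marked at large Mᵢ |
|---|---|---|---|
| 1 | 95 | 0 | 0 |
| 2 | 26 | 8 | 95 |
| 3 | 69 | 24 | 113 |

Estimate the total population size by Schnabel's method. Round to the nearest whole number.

Σ MᵢCᵢ = 0·95 + 95·26 + 113·69 = 0 + 2470 + 7797 = 10267
Σ Rᵢ = 0 + 8 + 24 = 32
N̂ = 10267 / 32 ≈ 320.8 → 321

N ≈ 321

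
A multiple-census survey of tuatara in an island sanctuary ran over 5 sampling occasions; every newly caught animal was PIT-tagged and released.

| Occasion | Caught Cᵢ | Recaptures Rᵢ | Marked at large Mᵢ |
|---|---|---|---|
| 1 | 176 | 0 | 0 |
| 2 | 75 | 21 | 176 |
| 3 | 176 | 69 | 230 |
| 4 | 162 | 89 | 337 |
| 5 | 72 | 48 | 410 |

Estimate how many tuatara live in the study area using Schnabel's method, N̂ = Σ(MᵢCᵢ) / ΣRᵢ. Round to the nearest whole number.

N ≈ 607

Σ MᵢCᵢ = 0·176 + 176·75 + 230·176 + 337·162 + 410·72 = 0 + 13200 + 40480 + 54594 + 29520 = 137794
Σ Rᵢ = 0 + 21 + 69 + 89 + 48 = 227
N̂ = 137794 / 227 ≈ 607.0 → 607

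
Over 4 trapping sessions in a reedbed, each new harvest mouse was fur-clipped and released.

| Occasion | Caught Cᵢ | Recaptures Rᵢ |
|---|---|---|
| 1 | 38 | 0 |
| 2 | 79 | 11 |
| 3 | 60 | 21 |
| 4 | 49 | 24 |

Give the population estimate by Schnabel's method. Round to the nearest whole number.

Marked at large before each occasion: Mᵢ = Σⱼ<ᵢ (Cⱼ − Rⱼ) → M1=0, M2=38, M3=106, M4=145
Σ MᵢCᵢ = 0·38 + 38·79 + 106·60 + 145·49 = 0 + 3002 + 6360 + 7105 = 16467
Σ Rᵢ = 0 + 11 + 21 + 24 = 56
N̂ = 16467 / 56 ≈ 294.1 → 294

N ≈ 294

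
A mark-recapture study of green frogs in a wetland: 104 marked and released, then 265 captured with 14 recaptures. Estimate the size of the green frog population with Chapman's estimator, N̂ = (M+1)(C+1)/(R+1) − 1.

N = 1861

N̂ = (104+1)(265+1)/(14+1) − 1 = 105·266/15 − 1
= 27930/15 − 1 = 1862 − 1 = 1861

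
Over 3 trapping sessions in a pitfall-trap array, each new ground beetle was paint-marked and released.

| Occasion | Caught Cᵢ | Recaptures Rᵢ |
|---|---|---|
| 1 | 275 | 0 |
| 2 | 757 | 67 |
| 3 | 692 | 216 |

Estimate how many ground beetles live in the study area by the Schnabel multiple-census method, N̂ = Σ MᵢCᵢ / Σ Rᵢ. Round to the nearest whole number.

Marked at large before each occasion: Mᵢ = Σⱼ<ᵢ (Cⱼ − Rⱼ) → M1=0, M2=275, M3=965
Σ MᵢCᵢ = 0·275 + 275·757 + 965·692 = 0 + 208175 + 667780 = 875955
Σ Rᵢ = 0 + 67 + 216 = 283
N̂ = 875955 / 283 ≈ 3095.2 → 3095

N ≈ 3095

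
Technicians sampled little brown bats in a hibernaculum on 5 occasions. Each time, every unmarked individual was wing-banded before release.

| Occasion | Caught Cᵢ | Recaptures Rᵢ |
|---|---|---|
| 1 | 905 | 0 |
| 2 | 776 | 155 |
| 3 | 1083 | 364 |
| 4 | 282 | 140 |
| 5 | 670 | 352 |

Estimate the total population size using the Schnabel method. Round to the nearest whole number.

Marked at large before each occasion: Mᵢ = Σⱼ<ᵢ (Cⱼ − Rⱼ) → M1=0, M2=905, M3=1526, M4=2245, M5=2387
Σ MᵢCᵢ = 0·905 + 905·776 + 1526·1083 + 2245·282 + 2387·670 = 0 + 702280 + 1652658 + 633090 + 1599290 = 4587318
Σ Rᵢ = 0 + 155 + 364 + 140 + 352 = 1011
N̂ = 4587318 / 1011 ≈ 4537.4 → 4537

N ≈ 4537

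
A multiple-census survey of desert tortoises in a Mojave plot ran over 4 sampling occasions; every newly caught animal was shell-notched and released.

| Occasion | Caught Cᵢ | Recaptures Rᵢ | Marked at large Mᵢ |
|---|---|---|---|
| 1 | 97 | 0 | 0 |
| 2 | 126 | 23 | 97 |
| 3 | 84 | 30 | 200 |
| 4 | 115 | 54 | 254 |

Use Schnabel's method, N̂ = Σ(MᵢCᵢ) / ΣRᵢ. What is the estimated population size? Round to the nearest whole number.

N ≈ 544

Σ MᵢCᵢ = 0·97 + 97·126 + 200·84 + 254·115 = 0 + 12222 + 16800 + 29210 = 58232
Σ Rᵢ = 0 + 23 + 30 + 54 = 107
N̂ = 58232 / 107 ≈ 544.2 → 544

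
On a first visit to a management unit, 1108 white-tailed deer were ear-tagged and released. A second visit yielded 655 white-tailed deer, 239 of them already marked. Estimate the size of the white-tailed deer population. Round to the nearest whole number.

N ≈ 3037

Lincoln-Petersen assumes M/N = R/C, so N = M·C / R.
N = (1108 × 655) / 239 = 725740 / 239 ≈ 3036.6 → 3037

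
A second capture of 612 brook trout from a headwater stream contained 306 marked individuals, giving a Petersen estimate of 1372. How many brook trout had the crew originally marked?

M = 686

From N = M·C/R: M = N·R / C = 1372·306 / 612 = 419832 / 612 = 686.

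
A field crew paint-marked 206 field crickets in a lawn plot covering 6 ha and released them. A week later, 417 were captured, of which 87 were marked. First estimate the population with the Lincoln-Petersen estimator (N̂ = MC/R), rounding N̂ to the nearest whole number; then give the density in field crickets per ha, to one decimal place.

density ≈ 164.5 field crickets per ha

N̂ = 206·417/87 = 85902/87 ≈ 987.4 → 987
Density = N̂ / area = 987 / 6 ≈ 164.50 → 164.5 per ha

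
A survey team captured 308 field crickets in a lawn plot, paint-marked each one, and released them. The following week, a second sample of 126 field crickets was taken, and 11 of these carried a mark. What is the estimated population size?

N = 3528

Lincoln-Petersen assumes M/N = R/C, so N = M·C / R.
N = (308 × 126) / 11 = 38808 / 11 = 3528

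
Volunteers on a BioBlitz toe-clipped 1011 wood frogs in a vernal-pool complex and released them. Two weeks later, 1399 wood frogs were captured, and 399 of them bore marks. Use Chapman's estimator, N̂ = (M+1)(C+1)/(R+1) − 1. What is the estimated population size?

N̂ = (1011+1)(1399+1)/(399+1) − 1 = 1012·1400/400 − 1
= 1416800/400 − 1 = 3542 − 1 = 3541

N = 3541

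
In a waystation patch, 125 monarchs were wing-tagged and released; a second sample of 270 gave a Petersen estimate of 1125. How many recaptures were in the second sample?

R = 30

From N = M·C/R: R = M·C / N = 125·270 / 1125 = 33750 / 1125 = 30.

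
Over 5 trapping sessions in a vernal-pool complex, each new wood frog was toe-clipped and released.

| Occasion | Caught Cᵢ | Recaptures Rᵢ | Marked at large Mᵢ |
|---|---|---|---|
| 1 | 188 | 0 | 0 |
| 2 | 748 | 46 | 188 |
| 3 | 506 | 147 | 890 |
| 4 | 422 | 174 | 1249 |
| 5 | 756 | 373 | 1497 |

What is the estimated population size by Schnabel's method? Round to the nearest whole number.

Σ MᵢCᵢ = 0·188 + 188·748 + 890·506 + 1249·422 + 1497·756 = 0 + 140624 + 450340 + 527078 + 1131732 = 2249774
Σ Rᵢ = 0 + 46 + 147 + 174 + 373 = 740
N̂ = 2249774 / 740 ≈ 3040.2 → 3040

N ≈ 3040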